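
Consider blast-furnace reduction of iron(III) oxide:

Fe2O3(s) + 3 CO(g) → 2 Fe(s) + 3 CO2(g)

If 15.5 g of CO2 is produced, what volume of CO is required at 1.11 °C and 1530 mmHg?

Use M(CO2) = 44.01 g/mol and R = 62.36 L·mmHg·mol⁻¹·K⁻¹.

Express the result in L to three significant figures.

3.94 L

n(CO2) = 15.50 / 44.01 = 0.3522 mol
n(CO) = (3/3) × 0.3522 = 0.3522 mol
V = nRT/P = 0.3522 × 62.36 × 274.26 / 1530 = 3.937 L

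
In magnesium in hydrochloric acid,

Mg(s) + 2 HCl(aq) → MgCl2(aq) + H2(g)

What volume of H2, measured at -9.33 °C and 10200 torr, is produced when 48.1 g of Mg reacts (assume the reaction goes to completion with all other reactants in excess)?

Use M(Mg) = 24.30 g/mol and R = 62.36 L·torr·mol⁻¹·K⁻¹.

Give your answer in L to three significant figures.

3.19 L

n(Mg) = 48.10 / 24.30 = 1.979 mol
n(H2) = (1/1) × 1.979 = 1.979 mol
V = nRT/P = 1.979 × 62.36 × 263.82 / 10200 = 3.192 L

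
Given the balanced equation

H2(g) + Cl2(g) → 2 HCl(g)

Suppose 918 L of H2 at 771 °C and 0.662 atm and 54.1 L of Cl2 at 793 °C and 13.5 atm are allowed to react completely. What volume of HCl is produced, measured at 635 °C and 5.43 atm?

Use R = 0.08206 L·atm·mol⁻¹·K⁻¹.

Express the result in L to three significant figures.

195 L

n(H2) = PV/RT = (0.662 × 918) / (0.08206 × 1044.15) = 7.093 mol
n(Cl2) = PV/RT = (13.5 × 54.1) / (0.08206 × 1066.15) = 8.348 mol
For 7.093 mol H2, stoichiometry requires (1/1) × 7.093 = 7.093 mol Cl2; 8.348 mol is available, so H2 is limiting.
n(HCl) = (2/1) × 7.093 = 14.19 mol
V(HCl) = nRT/P = 14.19 × 0.08206 × 908.15 / 5.43 = 194.7 L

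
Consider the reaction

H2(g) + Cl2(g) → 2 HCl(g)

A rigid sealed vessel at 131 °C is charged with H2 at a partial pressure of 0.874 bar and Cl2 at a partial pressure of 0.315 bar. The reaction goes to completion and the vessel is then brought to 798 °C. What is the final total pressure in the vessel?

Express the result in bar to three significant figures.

At constant V, partial pressures at 131 °C are proportional to moles, so apply stoichiometry directly to pressures.
P(Cl2) required for 0.874 bar of H2 = (1/1) × 0.874 = 0.8740 bar; available 0.315 bar, so Cl2 is limiting.
P(H2) remaining = 0.874 − (1/1) × 0.315 = 0.5590 bar
P(gaseous products) = (2)/1 × 0.315 = 0.6300 bar
P_total at 131 °C = 0.5590 + 0.6300 = 1.189 bar
Scaling to 798 °C: P = 1.189 × 1071.15/404.15 = 3.151 bar

3.15 bar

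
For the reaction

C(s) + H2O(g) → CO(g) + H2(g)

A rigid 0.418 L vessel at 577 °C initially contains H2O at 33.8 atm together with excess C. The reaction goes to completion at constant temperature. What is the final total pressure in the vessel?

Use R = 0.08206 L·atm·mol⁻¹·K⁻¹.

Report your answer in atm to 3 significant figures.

67.6 atm

Rigid vessel, constant T ⇒ P scales with total gas moles (1 → 2).
P_final = (2/1) × 33.8 = 67.60 atm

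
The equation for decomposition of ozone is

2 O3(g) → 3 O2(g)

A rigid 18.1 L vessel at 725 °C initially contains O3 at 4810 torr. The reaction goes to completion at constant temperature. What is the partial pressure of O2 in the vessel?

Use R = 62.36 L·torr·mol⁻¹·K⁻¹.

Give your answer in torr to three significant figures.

7220 torr

n(O3)₀ = PV/RT = (4810 × 18.1) / (62.36 × 998.15) = 1.399 mol
n(O2) = (3/2) × 1.399 = 2.099 mol
P(O2) = nRT/V = 2.099 × 62.36 × 998.15 / 18.1 = 7218 torr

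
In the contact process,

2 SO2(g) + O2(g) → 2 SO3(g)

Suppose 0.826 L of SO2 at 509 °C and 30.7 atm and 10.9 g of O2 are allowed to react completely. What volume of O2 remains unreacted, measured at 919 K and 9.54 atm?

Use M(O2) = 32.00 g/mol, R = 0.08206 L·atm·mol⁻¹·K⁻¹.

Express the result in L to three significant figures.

n(SO2) = PV/RT = (30.7 × 0.826) / (0.08206 × 782.15) = 0.3951 mol
n(O2) = 10.9 / 32.00 = 0.3406 mol
For 0.3951 mol SO2, stoichiometry requires (1/2) × 0.3951 = 0.1976 mol O2; 0.3406 mol is available, so SO2 is limiting.
n(O2) consumed = (1/2) × 0.3951 = 0.1976 mol; remaining = 0.3406 − 0.1976 = 0.1430 mol
V(O2) = nRT/P = 0.1430 × 0.08206 × 919 / 9.54 = 1.130 L

1.13 L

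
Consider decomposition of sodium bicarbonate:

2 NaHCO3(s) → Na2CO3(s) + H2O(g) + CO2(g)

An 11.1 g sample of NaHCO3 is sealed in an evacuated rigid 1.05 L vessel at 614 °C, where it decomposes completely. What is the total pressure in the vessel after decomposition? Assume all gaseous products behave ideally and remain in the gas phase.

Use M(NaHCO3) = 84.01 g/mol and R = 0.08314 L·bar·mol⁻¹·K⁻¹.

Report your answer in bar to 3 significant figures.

9.28 bar

n(NaHCO3) = 11.1 / 84.01 = 0.1321 mol
n(gas produced) = (2/2) × 0.1321 = 0.1321 mol
P = nRT/V = 0.1321 × 0.08314 × 887.15 / 1.05 = 9.279 bar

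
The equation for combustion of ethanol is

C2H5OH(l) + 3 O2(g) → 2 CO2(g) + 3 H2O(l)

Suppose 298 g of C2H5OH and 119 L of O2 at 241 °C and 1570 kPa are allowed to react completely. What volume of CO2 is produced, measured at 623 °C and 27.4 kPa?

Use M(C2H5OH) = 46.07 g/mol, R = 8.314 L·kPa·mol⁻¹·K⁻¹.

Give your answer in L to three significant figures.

3520 L

n(C2H5OH) = 298 / 46.07 = 6.468 mol
n(O2) = PV/RT = (1570 × 119) / (8.314 × 514.15) = 43.71 mol
For 6.468 mol C2H5OH, stoichiometry requires (3/1) × 6.468 = 19.40 mol O2; 43.71 mol is available, so C2H5OH is limiting.
n(CO2) = (2/1) × 6.468 = 12.94 mol
V(CO2) = nRT/P = 12.94 × 8.314 × 896.15 / 27.4 = 3519 L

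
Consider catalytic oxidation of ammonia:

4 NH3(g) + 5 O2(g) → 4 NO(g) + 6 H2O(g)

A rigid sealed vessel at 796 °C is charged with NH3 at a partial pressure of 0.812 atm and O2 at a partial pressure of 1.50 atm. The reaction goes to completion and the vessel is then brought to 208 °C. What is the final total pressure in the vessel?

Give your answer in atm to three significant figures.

1.13 atm

With V and T fixed, P_i ∝ n_i, so the mole ratios apply directly to partial pressures at 796 °C.
P(O2) required for 0.812 atm of NH3 = (5/4) × 0.812 = 1.015 atm; available 1.50 atm, so NH3 is limiting.
P(O2) remaining = 1.50 − (5/4) × 0.812 = 0.4850 atm
P(gaseous products) = (4+6)/4 × 0.812 = 2.030 atm
P_total at 796 °C = 0.4850 + 2.030 = 2.515 atm
Scaling to 208 °C: P = 2.515 × 481.15/1069.15 = 1.132 atm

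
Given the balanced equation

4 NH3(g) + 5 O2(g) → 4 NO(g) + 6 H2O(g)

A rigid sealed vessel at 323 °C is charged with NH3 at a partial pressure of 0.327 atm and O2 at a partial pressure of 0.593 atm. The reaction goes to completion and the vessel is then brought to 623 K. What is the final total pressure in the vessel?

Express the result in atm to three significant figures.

1.05 atm

Because the vessel is rigid and T is held at 323 °C, work the stoichiometry in partial pressures (P_i = n_iRT/V).
P(O2) required for 0.327 atm of NH3 = (5/4) × 0.327 = 0.4088 atm; available 0.593 atm, so NH3 is limiting.
P(O2) remaining = 0.593 − (5/4) × 0.327 = 0.1842 atm
P(gaseous products) = (4+6)/4 × 0.327 = 0.8175 atm
P_total at 323 °C = 0.1842 + 0.8175 = 1.002 atm
Scaling to 623 K: P = 1.002 × 623/596.15 = 1.047 atm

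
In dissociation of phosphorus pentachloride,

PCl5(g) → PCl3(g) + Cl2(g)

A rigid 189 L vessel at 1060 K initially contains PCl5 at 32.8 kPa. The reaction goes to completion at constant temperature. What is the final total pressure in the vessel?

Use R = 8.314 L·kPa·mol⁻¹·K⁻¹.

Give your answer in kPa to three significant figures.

65.6 kPa

Rigid vessel, constant T ⇒ P scales with total gas moles (1 → 2).
P_final = (2/1) × 32.8 = 65.60 kPa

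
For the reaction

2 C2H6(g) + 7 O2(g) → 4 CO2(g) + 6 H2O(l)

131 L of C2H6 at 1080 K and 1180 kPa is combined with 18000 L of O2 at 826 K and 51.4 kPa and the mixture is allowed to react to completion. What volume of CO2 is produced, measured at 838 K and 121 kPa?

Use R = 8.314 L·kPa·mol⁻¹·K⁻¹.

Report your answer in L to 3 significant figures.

1980 L

n(C2H6) = PV/RT = (1180 × 131) / (8.314 × 1080) = 17.22 mol
n(O2) = PV/RT = (51.4 × 18000) / (8.314 × 826) = 134.7 mol
For 17.22 mol C2H6, stoichiometry requires (7/2) × 17.22 = 60.27 mol O2; 134.7 mol is available, so C2H6 is limiting.
n(CO2) = (4/2) × 17.22 = 34.44 mol
V(CO2) = nRT/P = 34.44 × 8.314 × 838 / 121 = 1983 L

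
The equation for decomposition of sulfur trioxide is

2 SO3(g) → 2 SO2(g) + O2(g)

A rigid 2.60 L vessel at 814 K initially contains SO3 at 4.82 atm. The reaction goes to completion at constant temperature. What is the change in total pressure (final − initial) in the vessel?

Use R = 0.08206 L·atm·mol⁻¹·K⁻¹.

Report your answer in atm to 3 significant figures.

2.41 atm

Since T and V are fixed, P_final/P_initial = n_final/n_initial = 3/2.
P_final = (3/2) × 4.82 = 7.230 atm; ΔP = 7.230 − 4.82 = 2.410 atm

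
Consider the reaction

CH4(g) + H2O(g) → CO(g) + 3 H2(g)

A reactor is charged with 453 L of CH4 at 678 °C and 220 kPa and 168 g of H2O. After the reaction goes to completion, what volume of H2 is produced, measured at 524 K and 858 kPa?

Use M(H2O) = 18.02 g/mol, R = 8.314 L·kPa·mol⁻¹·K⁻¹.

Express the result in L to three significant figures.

n(CH4) = PV/RT = (220 × 453) / (8.314 × 951.15) = 12.60 mol
n(H2O) = 168 / 18.02 = 9.323 mol
For 12.60 mol CH4, stoichiometry requires (1/1) × 12.60 = 12.60 mol H2O; 9.323 mol is available, so H2O is limiting.
n(H2) = (3/1) × 9.323 = 27.97 mol
V(H2) = nRT/P = 27.97 × 8.314 × 524 / 858 = 142.0 L

142 L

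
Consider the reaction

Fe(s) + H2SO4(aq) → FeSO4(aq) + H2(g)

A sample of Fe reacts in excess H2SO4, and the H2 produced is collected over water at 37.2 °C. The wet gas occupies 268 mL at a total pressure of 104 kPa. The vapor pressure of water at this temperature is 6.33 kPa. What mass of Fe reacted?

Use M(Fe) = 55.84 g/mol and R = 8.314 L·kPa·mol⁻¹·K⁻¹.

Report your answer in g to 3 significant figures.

P(H2) = 104 − 6.33 = 97.67 kPa
n(H2) = PV/RT = (97.67 × 0.2680) / (8.314 × 310.35) = 0.01014 mol
n(Fe) = (1/1) × 0.01014 = 0.01014 mol
m(Fe) = 0.01014 × 55.84 = 0.5662 g

0.566 g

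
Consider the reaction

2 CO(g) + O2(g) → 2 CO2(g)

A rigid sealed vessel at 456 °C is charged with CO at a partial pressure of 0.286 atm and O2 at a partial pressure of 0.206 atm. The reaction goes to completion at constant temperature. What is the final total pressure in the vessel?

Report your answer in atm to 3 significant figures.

0.349 atm

At constant V, partial pressures at 456 °C are proportional to moles, so apply stoichiometry directly to pressures.
P(O2) required for 0.286 atm of CO = (1/2) × 0.286 = 0.1430 atm; available 0.206 atm, so CO is limiting.
P(O2) remaining = 0.206 − (1/2) × 0.286 = 0.06300 atm
P(gaseous products) = (2)/2 × 0.286 = 0.2860 atm
P_total at 456 °C = 0.06300 + 0.2860 = 0.3490 atm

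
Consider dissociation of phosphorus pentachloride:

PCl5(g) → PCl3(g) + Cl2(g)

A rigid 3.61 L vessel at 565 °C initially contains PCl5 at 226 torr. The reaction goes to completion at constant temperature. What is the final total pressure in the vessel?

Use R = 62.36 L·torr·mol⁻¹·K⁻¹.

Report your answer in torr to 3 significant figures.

Since T and V are fixed, P_final/P_initial = n_final/n_initial = 2/1.
P_final = (2/1) × 226 = 452.0 torr

452 torr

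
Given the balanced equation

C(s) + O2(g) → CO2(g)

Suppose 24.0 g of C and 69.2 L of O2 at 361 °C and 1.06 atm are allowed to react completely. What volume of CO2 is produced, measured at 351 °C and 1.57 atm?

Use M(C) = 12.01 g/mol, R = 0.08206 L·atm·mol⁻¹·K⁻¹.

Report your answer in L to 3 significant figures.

n(C) = 24.0 / 12.01 = 1.998 mol
n(O2) = PV/RT = (1.06 × 69.2) / (0.08206 × 634.15) = 1.410 mol
For 1.998 mol C, stoichiometry requires (1/1) × 1.998 = 1.998 mol O2; 1.410 mol is available, so O2 is limiting.
n(CO2) = (1/1) × 1.410 = 1.410 mol
V(CO2) = nRT/P = 1.410 × 0.08206 × 624.15 / 1.57 = 46.00 L

46.0 L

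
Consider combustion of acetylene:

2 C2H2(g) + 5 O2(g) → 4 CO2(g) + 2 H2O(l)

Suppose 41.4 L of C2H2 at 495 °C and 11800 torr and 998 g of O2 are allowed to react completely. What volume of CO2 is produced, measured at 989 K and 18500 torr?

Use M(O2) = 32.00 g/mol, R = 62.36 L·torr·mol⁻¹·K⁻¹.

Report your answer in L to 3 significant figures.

68.0 L

n(C2H2) = PV/RT = (11800 × 41.4) / (62.36 × 768.15) = 10.20 mol
n(O2) = 998 / 32.00 = 31.19 mol
For 10.20 mol C2H2, stoichiometry requires (5/2) × 10.20 = 25.50 mol O2; 31.19 mol is available, so C2H2 is limiting.
n(CO2) = (4/2) × 10.20 = 20.40 mol
V(CO2) = nRT/P = 20.40 × 62.36 × 989 / 18500 = 68.01 L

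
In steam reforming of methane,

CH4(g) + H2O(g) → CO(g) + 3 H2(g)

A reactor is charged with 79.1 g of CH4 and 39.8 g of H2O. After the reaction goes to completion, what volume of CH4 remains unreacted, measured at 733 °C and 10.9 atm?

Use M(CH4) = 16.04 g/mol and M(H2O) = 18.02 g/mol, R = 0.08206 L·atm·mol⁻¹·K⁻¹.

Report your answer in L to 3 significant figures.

20.6 L

n(CH4) = 79.1 / 16.04 = 4.931 mol
n(H2O) = 39.8 / 18.02 = 2.209 mol
For 4.931 mol CH4, stoichiometry requires (1/1) × 4.931 = 4.931 mol H2O; 2.209 mol is available, so H2O is limiting.
n(CH4) consumed = (1/1) × 2.209 = 2.209 mol; remaining = 4.931 − 2.209 = 2.722 mol
V(CH4) = nRT/P = 2.722 × 0.08206 × 1006.15 / 10.9 = 20.62 L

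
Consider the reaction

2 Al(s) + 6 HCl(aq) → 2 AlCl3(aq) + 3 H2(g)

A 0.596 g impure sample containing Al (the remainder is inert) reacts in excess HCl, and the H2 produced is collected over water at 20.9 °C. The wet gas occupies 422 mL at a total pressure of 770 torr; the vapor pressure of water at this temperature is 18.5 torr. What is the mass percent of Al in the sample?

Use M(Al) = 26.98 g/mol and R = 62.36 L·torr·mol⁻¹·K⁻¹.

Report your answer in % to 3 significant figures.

52.2 %

P(H2) = 770 − 18.5 = 751.5 torr
n(H2) = PV/RT = (751.5 × 0.4220) / (62.36 × 294.05) = 0.01729 mol
n(Al) = (2/3) × 0.01729 = 0.01153 mol
m(Al) = 0.01153 × 26.98 = 0.3111 g
%Al = 0.3111 / 0.596 × 100 = 52.20%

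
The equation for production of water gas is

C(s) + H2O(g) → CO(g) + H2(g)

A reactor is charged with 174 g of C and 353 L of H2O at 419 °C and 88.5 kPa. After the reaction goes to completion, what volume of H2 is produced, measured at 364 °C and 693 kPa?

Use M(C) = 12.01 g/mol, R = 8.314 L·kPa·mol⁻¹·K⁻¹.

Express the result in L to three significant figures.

n(C) = 174 / 12.01 = 14.49 mol
n(H2O) = PV/RT = (88.5 × 353) / (8.314 × 692.15) = 5.429 mol
For 14.49 mol C, stoichiometry requires (1/1) × 14.49 = 14.49 mol H2O; 5.429 mol is available, so H2O is limiting.
n(H2) = (1/1) × 5.429 = 5.429 mol
V(H2) = nRT/P = 5.429 × 8.314 × 637.15 / 693 = 41.50 L

41.5 L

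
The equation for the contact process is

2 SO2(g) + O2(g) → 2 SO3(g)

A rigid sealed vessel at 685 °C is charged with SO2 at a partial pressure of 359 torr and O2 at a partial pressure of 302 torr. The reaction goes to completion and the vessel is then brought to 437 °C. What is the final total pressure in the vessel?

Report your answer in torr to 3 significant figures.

Because the vessel is rigid and T is held at 685 °C, work the stoichiometry in partial pressures (P_i = n_iRT/V).
P(O2) required for 359 torr of SO2 = (1/2) × 359 = 179.5 torr; available 302 torr, so SO2 is limiting.
P(O2) remaining = 302 − (1/2) × 359 = 122.5 torr
P(gaseous products) = (2)/2 × 359 = 359.0 torr
P_total at 685 °C = 122.5 + 359.0 = 481.5 torr
Scaling to 437 °C: P = 481.5 × 710.15/958.15 = 356.9 torr

357 torr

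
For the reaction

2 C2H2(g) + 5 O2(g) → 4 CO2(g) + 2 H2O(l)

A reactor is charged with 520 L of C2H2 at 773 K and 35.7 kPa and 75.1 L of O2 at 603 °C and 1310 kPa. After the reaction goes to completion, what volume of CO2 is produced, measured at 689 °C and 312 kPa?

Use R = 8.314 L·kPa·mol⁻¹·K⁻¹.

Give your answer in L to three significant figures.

n(C2H2) = PV/RT = (35.7 × 520) / (8.314 × 773) = 2.889 mol
n(O2) = PV/RT = (1310 × 75.1) / (8.314 × 876.15) = 13.51 mol
For 2.889 mol C2H2, stoichiometry requires (5/2) × 2.889 = 7.222 mol O2; 13.51 mol is available, so C2H2 is limiting.
n(CO2) = (4/2) × 2.889 = 5.778 mol
V(CO2) = nRT/P = 5.778 × 8.314 × 962.15 / 312 = 148.1 L

148 L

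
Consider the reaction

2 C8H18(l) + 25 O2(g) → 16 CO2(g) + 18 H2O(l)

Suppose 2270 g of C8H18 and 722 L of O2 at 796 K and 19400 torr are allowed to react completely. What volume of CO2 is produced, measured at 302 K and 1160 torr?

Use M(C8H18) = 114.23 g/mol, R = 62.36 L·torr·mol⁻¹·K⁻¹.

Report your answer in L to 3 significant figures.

n(C8H18) = 2270 / 114.23 = 19.87 mol
n(O2) = PV/RT = (19400 × 722) / (62.36 × 796) = 282.2 mol
For 19.87 mol C8H18, stoichiometry requires (25/2) × 19.87 = 248.4 mol O2; 282.2 mol is available, so C8H18 is limiting.
n(CO2) = (16/2) × 19.87 = 159.0 mol
V(CO2) = nRT/P = 159.0 × 62.36 × 302 / 1160 = 2581 L

2580 L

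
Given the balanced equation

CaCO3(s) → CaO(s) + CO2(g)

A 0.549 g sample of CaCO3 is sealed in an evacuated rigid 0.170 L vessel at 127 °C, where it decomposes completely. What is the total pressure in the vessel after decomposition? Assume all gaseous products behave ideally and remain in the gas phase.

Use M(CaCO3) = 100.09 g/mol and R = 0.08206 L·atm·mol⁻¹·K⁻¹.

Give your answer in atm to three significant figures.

n(CaCO3) = 0.549 / 100.09 = 0.005485 mol
n(gas produced) = (1/1) × 0.005485 = 0.005485 mol
P = nRT/V = 0.005485 × 0.08206 × 400.15 / 0.170 = 1.059 atm

1.06 atm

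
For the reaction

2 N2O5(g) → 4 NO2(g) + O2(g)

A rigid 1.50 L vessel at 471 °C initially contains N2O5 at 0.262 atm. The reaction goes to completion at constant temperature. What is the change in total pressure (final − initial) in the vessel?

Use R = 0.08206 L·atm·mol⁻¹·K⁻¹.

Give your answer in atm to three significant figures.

0.393 atm

Rigid vessel, constant T ⇒ P scales with total gas moles (2 → 5).
P_final = (5/2) × 0.262 = 0.6550 atm; ΔP = 0.6550 − 0.262 = 0.3930 atm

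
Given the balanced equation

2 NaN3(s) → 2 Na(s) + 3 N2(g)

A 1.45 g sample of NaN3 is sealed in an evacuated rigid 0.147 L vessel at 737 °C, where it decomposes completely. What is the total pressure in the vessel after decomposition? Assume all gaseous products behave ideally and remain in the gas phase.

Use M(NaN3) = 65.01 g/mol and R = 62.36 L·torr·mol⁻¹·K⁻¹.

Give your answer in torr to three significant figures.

n(NaN3) = 1.45 / 65.01 = 0.02230 mol
n(gas produced) = (3/2) × 0.02230 = 0.03345 mol
P = nRT/V = 0.03345 × 62.36 × 1010.15 / 0.147 = 14330 torr

14300 torr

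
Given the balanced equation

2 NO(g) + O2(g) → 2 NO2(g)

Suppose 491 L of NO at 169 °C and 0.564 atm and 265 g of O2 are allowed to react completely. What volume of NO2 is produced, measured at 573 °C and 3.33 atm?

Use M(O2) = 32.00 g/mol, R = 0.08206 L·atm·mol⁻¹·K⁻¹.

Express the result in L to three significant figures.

159 L

n(NO) = PV/RT = (0.564 × 491) / (0.08206 × 442.15) = 7.632 mol
n(O2) = 265 / 32.00 = 8.281 mol
For 7.632 mol NO, stoichiometry requires (1/2) × 7.632 = 3.816 mol O2; 8.281 mol is available, so NO is limiting.
n(NO2) = (2/2) × 7.632 = 7.632 mol
V(NO2) = nRT/P = 7.632 × 0.08206 × 846.15 / 3.33 = 159.1 L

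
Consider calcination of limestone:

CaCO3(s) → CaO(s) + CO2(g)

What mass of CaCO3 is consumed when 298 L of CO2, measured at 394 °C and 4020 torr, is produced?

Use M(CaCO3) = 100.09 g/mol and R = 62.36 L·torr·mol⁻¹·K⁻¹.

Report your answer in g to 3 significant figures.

n(CO2) = PV/RT = (4020 × 298) / (62.36 × 667.15) = 28.79 mol
n(CaCO3) = (1/1) × 28.79 = 28.79 mol
m(CaCO3) = 28.79 × 100.09 = 2882 g

2880 g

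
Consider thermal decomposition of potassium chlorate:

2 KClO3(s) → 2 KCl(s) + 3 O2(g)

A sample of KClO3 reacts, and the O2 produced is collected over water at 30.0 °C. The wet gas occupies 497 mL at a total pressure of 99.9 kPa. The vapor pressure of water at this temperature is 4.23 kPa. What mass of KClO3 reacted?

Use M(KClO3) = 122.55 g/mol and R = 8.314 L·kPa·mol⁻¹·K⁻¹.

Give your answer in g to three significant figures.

P(O2) = 99.9 − 4.23 = 95.67 kPa
n(O2) = PV/RT = (95.67 × 0.4970) / (8.314 × 303.15) = 0.01887 mol
n(KClO3) = (2/3) × 0.01887 = 0.01258 mol
m(KClO3) = 0.01258 × 122.55 = 1.542 g

1.54 g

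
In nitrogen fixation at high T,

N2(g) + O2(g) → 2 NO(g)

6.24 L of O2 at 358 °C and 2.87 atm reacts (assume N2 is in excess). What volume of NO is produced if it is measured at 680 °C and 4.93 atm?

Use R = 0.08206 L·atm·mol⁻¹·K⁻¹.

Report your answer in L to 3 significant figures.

n(O2) = PV/RT = (2.87 × 6.24) / (0.08206 × 631.15) = 0.3458 mol
n(NO) = (2/1) × 0.3458 = 0.6916 mol
V = nRT/P = 0.6916 × 0.08206 × 953.15 / 4.93 = 10.97 L

11.0 L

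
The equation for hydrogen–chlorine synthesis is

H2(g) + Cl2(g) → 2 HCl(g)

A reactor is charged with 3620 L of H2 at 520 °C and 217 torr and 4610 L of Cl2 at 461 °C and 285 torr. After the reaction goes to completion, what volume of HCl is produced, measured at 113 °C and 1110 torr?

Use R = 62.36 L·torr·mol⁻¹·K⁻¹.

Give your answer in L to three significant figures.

n(H2) = PV/RT = (217 × 3620) / (62.36 × 793.15) = 15.88 mol
n(Cl2) = PV/RT = (285 × 4610) / (62.36 × 734.15) = 28.70 mol
For 15.88 mol H2, stoichiometry requires (1/1) × 15.88 = 15.88 mol Cl2; 28.70 mol is available, so H2 is limiting.
n(HCl) = (2/1) × 15.88 = 31.76 mol
V(HCl) = nRT/P = 31.76 × 62.36 × 386.15 / 1110 = 689.0 L

689 L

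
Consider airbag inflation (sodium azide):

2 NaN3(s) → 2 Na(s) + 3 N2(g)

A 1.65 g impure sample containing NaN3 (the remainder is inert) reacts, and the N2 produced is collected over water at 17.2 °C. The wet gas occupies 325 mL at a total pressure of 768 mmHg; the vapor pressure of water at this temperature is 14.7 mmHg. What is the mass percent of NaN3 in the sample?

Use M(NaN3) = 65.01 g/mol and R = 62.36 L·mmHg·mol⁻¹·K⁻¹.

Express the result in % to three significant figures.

35.5 %

P(N2) = 768 − 14.7 = 753.3 mmHg
n(N2) = PV/RT = (753.3 × 0.3250) / (62.36 × 290.35) = 0.01352 mol
n(NaN3) = (2/3) × 0.01352 = 0.009013 mol
m(NaN3) = 0.009013 × 65.01 = 0.5859 g
%NaN3 = 0.5859 / 1.65 × 100 = 35.51%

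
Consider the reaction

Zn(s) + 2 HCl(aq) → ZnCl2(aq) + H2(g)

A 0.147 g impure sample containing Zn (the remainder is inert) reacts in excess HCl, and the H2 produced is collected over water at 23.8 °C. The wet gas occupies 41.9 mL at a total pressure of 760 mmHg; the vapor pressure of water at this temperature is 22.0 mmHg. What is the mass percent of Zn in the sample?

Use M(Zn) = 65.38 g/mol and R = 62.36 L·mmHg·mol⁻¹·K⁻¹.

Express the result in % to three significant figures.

P(H2) = 760 − 22.0 = 738.0 mmHg
n(H2) = PV/RT = (738.0 × 0.04190) / (62.36 × 296.95) = 0.001670 mol
n(Zn) = (1/1) × 0.001670 = 0.001670 mol
m(Zn) = 0.001670 × 65.38 = 0.1092 g
%Zn = 0.1092 / 0.147 × 100 = 74.29%

74.3 %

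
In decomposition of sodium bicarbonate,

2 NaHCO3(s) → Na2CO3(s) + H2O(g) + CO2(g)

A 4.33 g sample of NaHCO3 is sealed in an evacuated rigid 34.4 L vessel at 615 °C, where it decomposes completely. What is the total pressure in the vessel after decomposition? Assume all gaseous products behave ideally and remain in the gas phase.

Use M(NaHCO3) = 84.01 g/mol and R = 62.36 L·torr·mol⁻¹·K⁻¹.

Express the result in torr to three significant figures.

n(NaHCO3) = 4.33 / 84.01 = 0.05154 mol
n(gas produced) = (2/2) × 0.05154 = 0.05154 mol
P = nRT/V = 0.05154 × 62.36 × 888.15 / 34.4 = 82.98 torr

83.0 torr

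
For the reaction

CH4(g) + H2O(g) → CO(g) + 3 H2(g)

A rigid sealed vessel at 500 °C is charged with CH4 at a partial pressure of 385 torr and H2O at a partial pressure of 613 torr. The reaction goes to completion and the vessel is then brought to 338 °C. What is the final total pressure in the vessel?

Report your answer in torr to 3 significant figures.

1400 torr

With V and T fixed, P_i ∝ n_i, so the mole ratios apply directly to partial pressures at 500 °C.
P(H2O) required for 385 torr of CH4 = (1/1) × 385 = 385.0 torr; available 613 torr, so CH4 is limiting.
P(H2O) remaining = 613 − (1/1) × 385 = 228.0 torr
P(gaseous products) = (1+3)/1 × 385 = 1540 torr
P_total at 500 °C = 228.0 + 1540 = 1768 torr
Scaling to 338 °C: P = 1768 × 611.15/773.15 = 1398 torr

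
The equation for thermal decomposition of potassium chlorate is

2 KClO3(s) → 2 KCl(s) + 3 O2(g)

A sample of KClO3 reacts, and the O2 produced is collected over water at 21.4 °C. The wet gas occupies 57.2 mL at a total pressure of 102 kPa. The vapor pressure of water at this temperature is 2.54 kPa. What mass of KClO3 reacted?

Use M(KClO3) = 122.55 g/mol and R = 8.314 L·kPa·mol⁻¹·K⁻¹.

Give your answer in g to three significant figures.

0.190 g

P(O2) = 102 − 2.54 = 99.46 kPa
n(O2) = PV/RT = (99.46 × 0.05720) / (8.314 × 294.55) = 0.002323 mol
n(KClO3) = (2/3) × 0.002323 = 0.001549 mol
m(KClO3) = 0.001549 × 122.55 = 0.1898 g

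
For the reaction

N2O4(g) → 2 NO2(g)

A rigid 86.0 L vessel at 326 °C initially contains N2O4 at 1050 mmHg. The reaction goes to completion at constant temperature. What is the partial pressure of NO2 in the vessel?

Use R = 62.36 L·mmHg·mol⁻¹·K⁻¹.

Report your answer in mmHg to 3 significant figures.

n(N2O4)₀ = PV/RT = (1050 × 86.0) / (62.36 × 599.15) = 2.417 mol
n(NO2) = (2/1) × 2.417 = 4.834 mol
P(NO2) = nRT/V = 4.834 × 62.36 × 599.15 / 86.0 = 2100 mmHg

2100 mmHg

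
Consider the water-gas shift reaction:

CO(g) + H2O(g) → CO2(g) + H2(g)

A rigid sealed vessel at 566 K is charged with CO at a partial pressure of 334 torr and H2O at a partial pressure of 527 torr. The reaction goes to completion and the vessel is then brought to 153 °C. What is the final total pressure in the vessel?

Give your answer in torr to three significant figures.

With V and T fixed, P_i ∝ n_i, so the mole ratios apply directly to partial pressures at 566 K.
P(H2O) required for 334 torr of CO = (1/1) × 334 = 334.0 torr; available 527 torr, so CO is limiting.
P(H2O) remaining = 527 − (1/1) × 334 = 193.0 torr
P(gaseous products) = (1+1)/1 × 334 = 668.0 torr
P_total at 566 K = 193.0 + 668.0 = 861.0 torr
Scaling to 153 °C: P = 861.0 × 426.15/566 = 648.3 torr

648 torr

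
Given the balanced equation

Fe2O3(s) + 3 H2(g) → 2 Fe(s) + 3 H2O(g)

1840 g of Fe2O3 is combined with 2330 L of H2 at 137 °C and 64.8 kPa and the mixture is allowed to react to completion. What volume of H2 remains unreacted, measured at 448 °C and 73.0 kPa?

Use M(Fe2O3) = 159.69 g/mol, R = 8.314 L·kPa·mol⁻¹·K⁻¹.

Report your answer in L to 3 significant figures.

798 L

n(Fe2O3) = 1840 / 159.69 = 11.52 mol
n(H2) = PV/RT = (64.8 × 2330) / (8.314 × 410.15) = 44.28 mol
For 11.52 mol Fe2O3, stoichiometry requires (3/1) × 11.52 = 34.56 mol H2; 44.28 mol is available, so Fe2O3 is limiting.
n(H2) consumed = (3/1) × 11.52 = 34.56 mol; remaining = 44.28 − 34.56 = 9.720 mol
V(H2) = nRT/P = 9.720 × 8.314 × 721.15 / 73.0 = 798.3 L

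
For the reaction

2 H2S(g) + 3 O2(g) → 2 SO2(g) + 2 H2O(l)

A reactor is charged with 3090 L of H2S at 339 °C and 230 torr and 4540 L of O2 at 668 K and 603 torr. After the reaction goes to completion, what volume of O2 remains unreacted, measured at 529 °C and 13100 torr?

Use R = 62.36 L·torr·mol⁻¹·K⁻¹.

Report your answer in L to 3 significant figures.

144 L

n(H2S) = PV/RT = (230 × 3090) / (62.36 × 612.15) = 18.62 mol
n(O2) = PV/RT = (603 × 4540) / (62.36 × 668) = 65.72 mol
For 18.62 mol H2S, stoichiometry requires (3/2) × 18.62 = 27.93 mol O2; 65.72 mol is available, so H2S is limiting.
n(O2) consumed = (3/2) × 18.62 = 27.93 mol; remaining = 65.72 − 27.93 = 37.79 mol
V(O2) = nRT/P = 37.79 × 62.36 × 802.15 / 13100 = 144.3 L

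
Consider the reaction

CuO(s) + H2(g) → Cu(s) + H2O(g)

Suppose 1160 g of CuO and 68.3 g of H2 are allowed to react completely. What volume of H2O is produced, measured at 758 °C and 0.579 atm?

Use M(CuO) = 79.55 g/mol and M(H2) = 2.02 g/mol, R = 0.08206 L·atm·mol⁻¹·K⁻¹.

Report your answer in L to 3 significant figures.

n(CuO) = 1160 / 79.55 = 14.58 mol
n(H2) = 68.3 / 2.02 = 33.81 mol
For 14.58 mol CuO, stoichiometry requires (1/1) × 14.58 = 14.58 mol H2; 33.81 mol is available, so CuO is limiting.
n(H2O) = (1/1) × 14.58 = 14.58 mol
V(H2O) = nRT/P = 14.58 × 0.08206 × 1031.15 / 0.579 = 2131 L

2130 L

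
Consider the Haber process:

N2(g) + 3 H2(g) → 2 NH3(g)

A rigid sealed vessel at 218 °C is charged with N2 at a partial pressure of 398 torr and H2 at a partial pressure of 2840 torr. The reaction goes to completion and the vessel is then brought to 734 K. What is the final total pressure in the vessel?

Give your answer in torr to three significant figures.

3650 torr

With V and T fixed, P_i ∝ n_i, so the mole ratios apply directly to partial pressures at 218 °C.
P(H2) required for 398 torr of N2 = (3/1) × 398 = 1194 torr; available 2840 torr, so N2 is limiting.
P(H2) remaining = 2840 − (3/1) × 398 = 1646 torr
P(gaseous products) = (2)/1 × 398 = 796.0 torr
P_total at 218 °C = 1646 + 796.0 = 2442 torr
Scaling to 734 K: P = 2442 × 734/491.15 = 3649 torr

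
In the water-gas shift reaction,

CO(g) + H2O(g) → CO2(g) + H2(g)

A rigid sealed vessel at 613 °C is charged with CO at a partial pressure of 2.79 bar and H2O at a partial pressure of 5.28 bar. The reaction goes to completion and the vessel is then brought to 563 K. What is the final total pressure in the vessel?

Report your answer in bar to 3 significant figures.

5.13 bar

At constant V, partial pressures at 613 °C are proportional to moles, so apply stoichiometry directly to pressures.
P(H2O) required for 2.79 bar of CO = (1/1) × 2.79 = 2.790 bar; available 5.28 bar, so CO is limiting.
P(H2O) remaining = 5.28 − (1/1) × 2.79 = 2.490 bar
P(gaseous products) = (1+1)/1 × 2.79 = 5.580 bar
P_total at 613 °C = 2.490 + 5.580 = 8.070 bar
Scaling to 563 K: P = 8.070 × 563/886.15 = 5.127 bar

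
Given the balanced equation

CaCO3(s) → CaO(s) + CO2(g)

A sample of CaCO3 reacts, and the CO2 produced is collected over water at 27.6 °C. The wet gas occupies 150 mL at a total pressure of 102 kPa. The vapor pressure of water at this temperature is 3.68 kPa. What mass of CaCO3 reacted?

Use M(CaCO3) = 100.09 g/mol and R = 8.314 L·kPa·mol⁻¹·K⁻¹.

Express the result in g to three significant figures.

P(CO2) = 102 − 3.68 = 98.32 kPa
n(CO2) = PV/RT = (98.32 × 0.1500) / (8.314 × 300.75) = 0.005898 mol
n(CaCO3) = (1/1) × 0.005898 = 0.005898 mol
m(CaCO3) = 0.005898 × 100.09 = 0.5903 g

0.590 g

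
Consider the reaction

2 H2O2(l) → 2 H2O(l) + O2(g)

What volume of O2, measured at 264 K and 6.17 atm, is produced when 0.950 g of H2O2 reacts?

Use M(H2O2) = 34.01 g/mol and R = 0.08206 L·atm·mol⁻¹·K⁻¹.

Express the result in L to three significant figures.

0.0490 L

n(H2O2) = 0.9500 / 34.01 = 0.02793 mol
n(O2) = (1/2) × 0.02793 = 0.01396 mol
V = nRT/P = 0.01396 × 0.08206 × 264 / 6.17 = 0.04902 L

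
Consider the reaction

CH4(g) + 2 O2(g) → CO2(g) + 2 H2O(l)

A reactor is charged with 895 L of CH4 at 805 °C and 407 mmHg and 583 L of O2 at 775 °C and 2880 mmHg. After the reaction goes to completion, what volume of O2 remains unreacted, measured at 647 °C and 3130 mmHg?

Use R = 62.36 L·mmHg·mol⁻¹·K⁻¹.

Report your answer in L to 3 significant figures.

272 L

n(CH4) = PV/RT = (407 × 895) / (62.36 × 1078.15) = 5.418 mol
n(O2) = PV/RT = (2880 × 583) / (62.36 × 1048.15) = 25.69 mol
For 5.418 mol CH4, stoichiometry requires (2/1) × 5.418 = 10.84 mol O2; 25.69 mol is available, so CH4 is limiting.
n(O2) consumed = (2/1) × 5.418 = 10.84 mol; remaining = 25.69 − 10.84 = 14.85 mol
V(O2) = nRT/P = 14.85 × 62.36 × 920.15 / 3130 = 272.2 L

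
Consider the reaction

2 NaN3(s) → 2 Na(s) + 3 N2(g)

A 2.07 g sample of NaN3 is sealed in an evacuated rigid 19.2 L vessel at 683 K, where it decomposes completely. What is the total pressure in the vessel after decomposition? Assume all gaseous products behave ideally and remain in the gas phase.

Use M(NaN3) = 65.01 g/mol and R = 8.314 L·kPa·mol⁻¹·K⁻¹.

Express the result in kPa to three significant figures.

14.1 kPa

n(NaN3) = 2.07 / 65.01 = 0.03184 mol
n(gas produced) = (3/2) × 0.03184 = 0.04776 mol
P = nRT/V = 0.04776 × 8.314 × 683 / 19.2 = 14.13 kPa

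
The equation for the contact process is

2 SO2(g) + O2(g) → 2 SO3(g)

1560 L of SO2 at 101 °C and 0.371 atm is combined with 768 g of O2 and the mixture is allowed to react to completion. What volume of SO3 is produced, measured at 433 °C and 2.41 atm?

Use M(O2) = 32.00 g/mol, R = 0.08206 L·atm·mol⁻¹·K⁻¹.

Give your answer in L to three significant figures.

n(SO2) = PV/RT = (0.371 × 1560) / (0.08206 × 374.15) = 18.85 mol
n(O2) = 768 / 32.00 = 24.00 mol
For 18.85 mol SO2, stoichiometry requires (1/2) × 18.85 = 9.425 mol O2; 24.00 mol is available, so SO2 is limiting.
n(SO3) = (2/2) × 18.85 = 18.85 mol
V(SO3) = nRT/P = 18.85 × 0.08206 × 706.15 / 2.41 = 453.2 L

453 L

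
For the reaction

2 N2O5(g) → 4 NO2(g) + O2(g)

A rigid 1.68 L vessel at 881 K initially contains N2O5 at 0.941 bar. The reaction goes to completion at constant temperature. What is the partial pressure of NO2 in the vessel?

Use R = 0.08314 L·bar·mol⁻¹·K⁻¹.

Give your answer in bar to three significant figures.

n(N2O5)₀ = PV/RT = (0.941 × 1.68) / (0.08314 × 881) = 0.02158 mol
n(NO2) = (4/2) × 0.02158 = 0.04316 mol
P(NO2) = nRT/V = 0.04316 × 0.08314 × 881 / 1.68 = 1.882 bar

1.88 bar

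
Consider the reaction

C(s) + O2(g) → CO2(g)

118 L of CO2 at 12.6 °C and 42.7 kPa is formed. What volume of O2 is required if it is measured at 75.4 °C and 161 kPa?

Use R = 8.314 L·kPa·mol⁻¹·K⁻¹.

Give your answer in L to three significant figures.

n(CO2) = PV/RT = (42.7 × 118) / (8.314 × 285.75) = 2.121 mol
n(O2) = (1/1) × 2.121 = 2.121 mol
V = nRT/P = 2.121 × 8.314 × 348.55 / 161 = 38.18 L

38.2 L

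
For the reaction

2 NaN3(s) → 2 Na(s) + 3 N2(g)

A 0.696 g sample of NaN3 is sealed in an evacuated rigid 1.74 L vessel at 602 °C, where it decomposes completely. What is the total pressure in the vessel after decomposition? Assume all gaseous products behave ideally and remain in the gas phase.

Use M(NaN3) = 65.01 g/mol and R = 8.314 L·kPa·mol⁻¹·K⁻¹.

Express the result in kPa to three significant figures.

n(NaN3) = 0.696 / 65.01 = 0.01071 mol
n(gas produced) = (3/2) × 0.01071 = 0.01607 mol
P = nRT/V = 0.01607 × 8.314 × 875.15 / 1.74 = 67.20 kPa

67.2 kPa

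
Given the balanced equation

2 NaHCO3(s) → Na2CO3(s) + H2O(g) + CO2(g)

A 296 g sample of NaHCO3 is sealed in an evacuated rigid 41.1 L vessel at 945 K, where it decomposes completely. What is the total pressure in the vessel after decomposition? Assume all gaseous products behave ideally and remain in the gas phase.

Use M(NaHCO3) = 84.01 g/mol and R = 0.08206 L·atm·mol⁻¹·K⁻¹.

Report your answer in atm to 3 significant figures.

n(NaHCO3) = 296 / 84.01 = 3.523 mol
n(gas produced) = (2/2) × 3.523 = 3.523 mol
P = nRT/V = 3.523 × 0.08206 × 945 / 41.1 = 6.647 atm

6.65 atm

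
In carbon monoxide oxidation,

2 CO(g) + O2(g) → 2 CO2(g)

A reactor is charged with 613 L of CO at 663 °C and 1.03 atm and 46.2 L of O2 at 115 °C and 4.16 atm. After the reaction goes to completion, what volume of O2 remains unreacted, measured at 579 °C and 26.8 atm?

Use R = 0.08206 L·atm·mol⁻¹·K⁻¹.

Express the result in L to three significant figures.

5.02 L

n(CO) = PV/RT = (1.03 × 613) / (0.08206 × 936.15) = 8.219 mol
n(O2) = PV/RT = (4.16 × 46.2) / (0.08206 × 388.15) = 6.034 mol
For 8.219 mol CO, stoichiometry requires (1/2) × 8.219 = 4.109 mol O2; 6.034 mol is available, so CO is limiting.
n(O2) consumed = (1/2) × 8.219 = 4.109 mol; remaining = 6.034 − 4.109 = 1.925 mol
V(O2) = nRT/P = 1.925 × 0.08206 × 852.15 / 26.8 = 5.023 L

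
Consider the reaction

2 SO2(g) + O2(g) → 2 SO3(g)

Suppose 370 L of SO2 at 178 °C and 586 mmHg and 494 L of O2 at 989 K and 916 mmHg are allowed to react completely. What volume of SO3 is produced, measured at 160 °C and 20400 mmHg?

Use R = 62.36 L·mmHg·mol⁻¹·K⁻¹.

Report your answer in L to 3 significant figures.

10.2 L

n(SO2) = PV/RT = (586 × 370) / (62.36 × 451.15) = 7.707 mol
n(O2) = PV/RT = (916 × 494) / (62.36 × 989) = 7.337 mol
For 7.707 mol SO2, stoichiometry requires (1/2) × 7.707 = 3.853 mol O2; 7.337 mol is available, so SO2 is limiting.
n(SO3) = (2/2) × 7.707 = 7.707 mol
V(SO3) = nRT/P = 7.707 × 62.36 × 433.15 / 20400 = 10.20 L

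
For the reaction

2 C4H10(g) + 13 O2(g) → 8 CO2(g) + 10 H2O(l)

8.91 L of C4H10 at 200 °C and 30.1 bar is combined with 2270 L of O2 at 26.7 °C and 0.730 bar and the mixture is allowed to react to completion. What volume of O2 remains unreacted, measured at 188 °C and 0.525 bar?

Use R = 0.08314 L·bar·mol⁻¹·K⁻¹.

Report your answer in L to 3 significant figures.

1620 L

n(C4H10) = PV/RT = (30.1 × 8.91) / (0.08314 × 473.15) = 6.818 mol
n(O2) = PV/RT = (0.730 × 2270) / (0.08314 × 299.85) = 66.47 mol
For 6.818 mol C4H10, stoichiometry requires (13/2) × 6.818 = 44.32 mol O2; 66.47 mol is available, so C4H10 is limiting.
n(O2) consumed = (13/2) × 6.818 = 44.32 mol; remaining = 66.47 − 44.32 = 22.15 mol
V(O2) = nRT/P = 22.15 × 0.08314 × 461.15 / 0.525 = 1618 L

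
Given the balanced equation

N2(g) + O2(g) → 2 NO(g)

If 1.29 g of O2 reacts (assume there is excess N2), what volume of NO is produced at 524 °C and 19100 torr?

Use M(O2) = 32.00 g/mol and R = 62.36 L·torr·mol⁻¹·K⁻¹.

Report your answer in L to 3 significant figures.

n(O2) = 1.290 / 32.00 = 0.04031 mol
n(NO) = (2/1) × 0.04031 = 0.08062 mol
V = nRT/P = 0.08062 × 62.36 × 797.15 / 19100 = 0.2098 L

0.210 L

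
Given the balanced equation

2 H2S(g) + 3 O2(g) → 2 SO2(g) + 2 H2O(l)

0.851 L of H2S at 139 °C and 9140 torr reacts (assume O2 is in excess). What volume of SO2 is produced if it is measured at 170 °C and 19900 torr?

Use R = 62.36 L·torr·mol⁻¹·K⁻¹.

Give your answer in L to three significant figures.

n(H2S) = PV/RT = (9140 × 0.851) / (62.36 × 412.15) = 0.3026 mol
n(SO2) = (2/2) × 0.3026 = 0.3026 mol
V = nRT/P = 0.3026 × 62.36 × 443.15 / 19900 = 0.4202 L

0.420 L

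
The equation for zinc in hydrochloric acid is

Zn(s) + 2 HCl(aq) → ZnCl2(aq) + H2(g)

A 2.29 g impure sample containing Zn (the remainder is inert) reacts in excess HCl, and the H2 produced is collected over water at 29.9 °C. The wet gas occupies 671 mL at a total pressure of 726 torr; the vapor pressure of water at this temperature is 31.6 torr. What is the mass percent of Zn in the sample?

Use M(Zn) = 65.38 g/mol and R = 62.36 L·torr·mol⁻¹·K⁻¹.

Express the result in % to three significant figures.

P(H2) = 726 − 31.6 = 694.4 torr
n(H2) = PV/RT = (694.4 × 0.6710) / (62.36 × 303.05) = 0.02466 mol
n(Zn) = (1/1) × 0.02466 = 0.02466 mol
m(Zn) = 0.02466 × 65.38 = 1.612 g
%Zn = 1.612 / 2.29 × 100 = 70.39%

70.4 %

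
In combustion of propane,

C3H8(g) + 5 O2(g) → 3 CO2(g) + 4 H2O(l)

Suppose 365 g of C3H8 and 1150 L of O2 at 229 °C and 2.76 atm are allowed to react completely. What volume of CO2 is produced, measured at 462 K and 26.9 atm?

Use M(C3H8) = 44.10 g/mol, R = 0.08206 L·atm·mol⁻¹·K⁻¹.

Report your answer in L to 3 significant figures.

n(C3H8) = 365 / 44.10 = 8.277 mol
n(O2) = PV/RT = (2.76 × 1150) / (0.08206 × 502.15) = 77.03 mol
For 8.277 mol C3H8, stoichiometry requires (5/1) × 8.277 = 41.38 mol O2; 77.03 mol is available, so C3H8 is limiting.
n(CO2) = (3/1) × 8.277 = 24.83 mol
V(CO2) = nRT/P = 24.83 × 0.08206 × 462 / 26.9 = 34.99 L

35.0 L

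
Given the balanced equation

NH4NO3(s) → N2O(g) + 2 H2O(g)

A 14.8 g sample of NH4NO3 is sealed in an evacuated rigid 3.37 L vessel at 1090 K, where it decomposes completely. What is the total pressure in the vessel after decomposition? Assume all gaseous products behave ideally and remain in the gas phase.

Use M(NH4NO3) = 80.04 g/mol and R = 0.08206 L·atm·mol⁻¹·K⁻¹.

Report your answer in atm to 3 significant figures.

n(NH4NO3) = 14.8 / 80.04 = 0.1849 mol
n(gas produced) = (3/1) × 0.1849 = 0.5547 mol
P = nRT/V = 0.5547 × 0.08206 × 1090 / 3.37 = 14.72 atm

14.7 atm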